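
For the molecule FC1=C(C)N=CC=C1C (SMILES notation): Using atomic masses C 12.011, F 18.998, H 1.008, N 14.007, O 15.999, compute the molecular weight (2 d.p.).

125.15 g/mol

First, the molecular formula is C7H8FN (counting implicit H from valence).
  C: 7 × 12.011 = 84.077
  F: 1 × 18.998 = 18.998
  H: 8 × 1.008 = 8.064
  N: 1 × 14.007 = 14.007
Sum: 7×12.011 + 1×18.998 + 8×1.008 + 1×14.007 = 125.146 → 125.15 g/mol.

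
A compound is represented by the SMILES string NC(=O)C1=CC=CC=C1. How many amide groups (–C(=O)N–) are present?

The amide motif appears at heavy-atom position 2 in the SMILES.
Amide count: 1.

1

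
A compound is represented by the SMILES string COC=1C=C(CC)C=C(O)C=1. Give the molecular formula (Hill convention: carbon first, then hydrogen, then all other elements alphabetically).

Walk through each heavy atom and fill implicit hydrogens from standard valence (C 4, N 3, O 2, S 2, halogen 1):
  atom 1: C, bond orders sum to 1 (valence 4) → 3 H
  atom 2: O, bond orders sum to 2 (valence 2) → 0 H
  atom 3: C, bond orders sum to 4 (valence 4) → 0 H
  atom 4: C, bond orders sum to 3 (valence 4) → 1 H
  atom 5: C, bond orders sum to 4 (valence 4) → 0 H
  atom 6: C, bond orders sum to 2 (valence 4) → 2 H
  atom 7: C, bond orders sum to 1 (valence 4) → 3 H
  atom 8: C, bond orders sum to 3 (valence 4) → 1 H
  atom 9: C, bond orders sum to 4 (valence 4) → 0 H
  atom 10: O, bond orders sum to 1 (valence 2) → 1 H
  atom 11: C, bond orders sum to 3 (valence 4) → 1 H
Totals → C:9, H:12, O:2.

C9H12O2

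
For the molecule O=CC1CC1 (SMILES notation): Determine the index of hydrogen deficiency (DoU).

Degree of unsaturation = (number of rings) + (number of π bonds).
Ring closures in the SMILES: 1.
π bonds: 1 double bond (each 1 DoU) → 1 DoU from unsaturation.
Total DoU = 1 + 1 = 2.

2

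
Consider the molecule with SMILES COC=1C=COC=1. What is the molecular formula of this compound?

C5H6O2

Walk through each heavy atom and fill implicit hydrogens from standard valence (C 4, N 3, O 2, S 2, halogen 1):
  atom 1: C, bond orders sum to 1 (valence 4) → 3 H
  atom 2: O, bond orders sum to 2 (valence 2) → 0 H
  atom 3: C, bond orders sum to 4 (valence 4) → 0 H
  atom 4: C, bond orders sum to 3 (valence 4) → 1 H
  atom 5: C, bond orders sum to 3 (valence 4) → 1 H
  atom 6: O, bond orders sum to 2 (valence 2) → 0 H
  atom 7: C, bond orders sum to 3 (valence 4) → 1 H
Totals → C:5, H:6, O:2.
In Hill order: C5H6O2.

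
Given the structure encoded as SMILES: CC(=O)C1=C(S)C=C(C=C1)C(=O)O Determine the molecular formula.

Walk through each heavy atom and fill implicit hydrogens from standard valence (C 4, N 3, O 2, S 2, halogen 1):
  atom 1: C, bond orders sum to 1 (valence 4) → 3 H
  atom 2: C, bond orders sum to 4 (valence 4) → 0 H
  atom 3: O, bond orders sum to 2 (valence 2) → 0 H
  atom 4: C, bond orders sum to 4 (valence 4) → 0 H
  atom 5: C, bond orders sum to 4 (valence 4) → 0 H
  atom 6: S, bond orders sum to 1 (valence 2) → 1 H
  atom 7: C, bond orders sum to 3 (valence 4) → 1 H
  atom 8: C, bond orders sum to 4 (valence 4) → 0 H
  atom 9: C, bond orders sum to 3 (valence 4) → 1 H
  atom 10: C, bond orders sum to 3 (valence 4) → 1 H
  atom 11: C, bond orders sum to 4 (valence 4) → 0 H
  atom 12: O, bond orders sum to 2 (valence 2) → 0 H
  atom 13: O, bond orders sum to 1 (valence 2) → 1 H
Totals → C:9, H:8, O:3, S:1.
In Hill order: C9H8O3S.

C9H8O3S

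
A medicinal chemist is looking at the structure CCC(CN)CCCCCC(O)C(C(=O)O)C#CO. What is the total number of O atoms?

Scan the SMILES for O atoms (remember two-letter symbols like Cl and Br are single atoms).
Oxygen count: 4.

4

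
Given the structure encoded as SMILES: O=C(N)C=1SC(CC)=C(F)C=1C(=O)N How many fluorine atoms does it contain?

Scan the SMILES for F atoms (remember two-letter symbols like Cl and Br are single atoms).
Fluorine count: 1.

1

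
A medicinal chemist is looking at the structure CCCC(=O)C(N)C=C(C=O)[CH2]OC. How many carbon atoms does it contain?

10

Count every carbon token in the SMILES (each C, including those in ring-closure positions and inside branches).
Carbon count: 10.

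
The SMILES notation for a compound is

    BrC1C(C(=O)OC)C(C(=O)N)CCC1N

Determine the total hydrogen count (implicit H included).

15

Walk through each heavy atom and fill implicit hydrogens from standard valence (C 4, N 3, O 2, S 2, halogen 1):
  atom 1: Br (halogen, monovalent) → 0 H
  atom 2: C, bond orders sum to 3 (valence 4) → 1 H
  atom 3: C, bond orders sum to 3 (valence 4) → 1 H
  atom 4: C, bond orders sum to 4 (valence 4) → 0 H
  atom 5: O, bond orders sum to 2 (valence 2) → 0 H
  atom 6: O, bond orders sum to 2 (valence 2) → 0 H
  atom 7: C, bond orders sum to 1 (valence 4) → 3 H
  atom 8: C, bond orders sum to 3 (valence 4) → 1 H
  atom 9: C, bond orders sum to 4 (valence 4) → 0 H
  atom 10: O, bond orders sum to 2 (valence 2) → 0 H
  atom 11: N, bond orders sum to 1 (valence 3) → 2 H
  atom 12: C, bond orders sum to 2 (valence 4) → 2 H
  atom 13: C, bond orders sum to 2 (valence 4) → 2 H
  atom 14: C, bond orders sum to 3 (valence 4) → 1 H
  atom 15: N, bond orders sum to 1 (valence 3) → 2 H
Total hydrogens: 15.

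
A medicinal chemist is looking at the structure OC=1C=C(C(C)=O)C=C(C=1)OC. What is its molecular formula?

Walk through each heavy atom and fill implicit hydrogens from standard valence (C 4, N 3, O 2, S 2, halogen 1):
  atom 1: O, bond orders sum to 1 (valence 2) → 1 H
  atom 2: C, bond orders sum to 4 (valence 4) → 0 H
  atom 3: C, bond orders sum to 3 (valence 4) → 1 H
  atom 4: C, bond orders sum to 4 (valence 4) → 0 H
  atom 5: C, bond orders sum to 4 (valence 4) → 0 H
  atom 6: C, bond orders sum to 1 (valence 4) → 3 H
  atom 7: O, bond orders sum to 2 (valence 2) → 0 H
  atom 8: C, bond orders sum to 3 (valence 4) → 1 H
  atom 9: C, bond orders sum to 4 (valence 4) → 0 H
  atom 10: C, bond orders sum to 3 (valence 4) → 1 H
  atom 11: O, bond orders sum to 2 (valence 2) → 0 H
  atom 12: C, bond orders sum to 1 (valence 4) → 3 H
Totals → C:9, H:10, O:3.

C9H10O3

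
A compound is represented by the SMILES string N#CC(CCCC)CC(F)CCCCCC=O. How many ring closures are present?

In SMILES, each pair of matching ring-closure digits denotes one ring-closing bond; the number of such bonds equals the number of independent rings.
Ring-closure bonds here: 0.

0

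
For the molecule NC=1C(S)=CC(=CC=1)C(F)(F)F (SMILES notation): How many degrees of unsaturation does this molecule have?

Molecular formula: C7H6F3NS.
DoU = (2C + 2 + N − H − X) / 2, where X is the halogen count and O/S are ignored.
    = (2·7 + 2 + 1 − 6 − 3) / 2 = 8 / 2 = 4.

4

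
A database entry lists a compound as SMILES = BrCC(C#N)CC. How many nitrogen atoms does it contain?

1

Scan the SMILES for N atoms (remember two-letter symbols like Cl and Br are single atoms).
Nitrogen count: 1.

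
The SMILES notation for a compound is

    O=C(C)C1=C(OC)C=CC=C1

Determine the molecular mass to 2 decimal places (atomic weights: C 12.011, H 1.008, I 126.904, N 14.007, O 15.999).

First, the molecular formula is C9H10O2 (counting implicit H from valence).
  C: 9 × 12.011 = 108.099
  H: 10 × 1.008 = 10.080
  O: 2 × 15.999 = 31.998
Sum: 9×12.011 + 10×1.008 + 2×15.999 = 150.177 → 150.18 g/mol.

150.18 g/mol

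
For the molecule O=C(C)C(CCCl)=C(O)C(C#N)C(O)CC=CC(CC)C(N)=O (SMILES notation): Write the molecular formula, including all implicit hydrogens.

C16H23ClN2O4

Walk through each heavy atom and fill implicit hydrogens from standard valence (C 4, N 3, O 2, S 2, halogen 1):
  atom 1: O, bond orders sum to 2 (valence 2) → 0 H
  atom 2: C, bond orders sum to 4 (valence 4) → 0 H
  atom 3: C, bond orders sum to 1 (valence 4) → 3 H
  atom 4: C, bond orders sum to 4 (valence 4) → 0 H
  atom 5: C, bond orders sum to 2 (valence 4) → 2 H
  atom 6: C, bond orders sum to 2 (valence 4) → 2 H
  atom 7: Cl (halogen, monovalent) → 0 H
  atom 8: C, bond orders sum to 4 (valence 4) → 0 H
  atom 9: O, bond orders sum to 1 (valence 2) → 1 H
  atom 10: C, bond orders sum to 3 (valence 4) → 1 H
  atom 11: C, bond orders sum to 4 (valence 4) → 0 H
  atom 12: N, bond orders sum to 3 (valence 3) → 0 H
  atom 13: C, bond orders sum to 3 (valence 4) → 1 H
  atom 14: O, bond orders sum to 1 (valence 2) → 1 H
  atom 15: C, bond orders sum to 2 (valence 4) → 2 H
  atom 16: C, bond orders sum to 3 (valence 4) → 1 H
  atom 17: C, bond orders sum to 3 (valence 4) → 1 H
  atom 18: C, bond orders sum to 3 (valence 4) → 1 H
  atom 19: C, bond orders sum to 2 (valence 4) → 2 H
  atom 20: C, bond orders sum to 1 (valence 4) → 3 H
  atom 21: C, bond orders sum to 4 (valence 4) → 0 H
  atom 22: N, bond orders sum to 1 (valence 3) → 2 H
  atom 23: O, bond orders sum to 2 (valence 2) → 0 H
Totals → C:16, H:23, Cl:1, N:2, O:4.
In Hill order: C16H23ClN2O4.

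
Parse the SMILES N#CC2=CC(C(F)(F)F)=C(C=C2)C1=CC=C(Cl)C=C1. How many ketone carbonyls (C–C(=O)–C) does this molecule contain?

0

Scan the SMILES for the ketone motif — none present.
Groups that are present: 1 nitrile.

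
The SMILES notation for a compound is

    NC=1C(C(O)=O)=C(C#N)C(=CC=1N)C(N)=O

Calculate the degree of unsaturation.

Degree of unsaturation = (number of rings) + (number of π bonds).
Ring closures in the SMILES: 1.
π bonds: 5 double bonds (each 1 DoU), 1 triple bond (each 2 DoU) → 7 DoU from unsaturation.
Total DoU = 1 + 7 = 8.

8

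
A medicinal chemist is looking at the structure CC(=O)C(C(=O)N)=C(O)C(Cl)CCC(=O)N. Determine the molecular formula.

Walk through each heavy atom and fill implicit hydrogens from standard valence (C 4, N 3, O 2, S 2, halogen 1):
  atom 1: C, bond orders sum to 1 (valence 4) → 3 H
  atom 2: C, bond orders sum to 4 (valence 4) → 0 H
  atom 3: O, bond orders sum to 2 (valence 2) → 0 H
  atom 4: C, bond orders sum to 4 (valence 4) → 0 H
  atom 5: C, bond orders sum to 4 (valence 4) → 0 H
  atom 6: O, bond orders sum to 2 (valence 2) → 0 H
  atom 7: N, bond orders sum to 1 (valence 3) → 2 H
  atom 8: C, bond orders sum to 4 (valence 4) → 0 H
  atom 9: O, bond orders sum to 1 (valence 2) → 1 H
  atom 10: C, bond orders sum to 3 (valence 4) → 1 H
  atom 11: Cl (halogen, monovalent) → 0 H
  atom 12: C, bond orders sum to 2 (valence 4) → 2 H
  atom 13: C, bond orders sum to 2 (valence 4) → 2 H
  atom 14: C, bond orders sum to 4 (valence 4) → 0 H
  atom 15: O, bond orders sum to 2 (valence 2) → 0 H
  atom 16: N, bond orders sum to 1 (valence 3) → 2 H
Totals → C:9, H:13, Cl:1, N:2, O:4.

C9H13ClN2O4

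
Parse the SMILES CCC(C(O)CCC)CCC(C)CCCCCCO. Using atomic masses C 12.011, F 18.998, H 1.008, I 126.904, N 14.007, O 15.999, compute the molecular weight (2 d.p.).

272.47 g/mol

First, the molecular formula is C17H36O2 (counting implicit H from valence).
  C: 17 × 12.011 = 204.187
  H: 36 × 1.008 = 36.288
  O: 2 × 15.999 = 31.998
Sum: 17×12.011 + 36×1.008 + 2×15.999 = 272.473 → 272.47 g/mol.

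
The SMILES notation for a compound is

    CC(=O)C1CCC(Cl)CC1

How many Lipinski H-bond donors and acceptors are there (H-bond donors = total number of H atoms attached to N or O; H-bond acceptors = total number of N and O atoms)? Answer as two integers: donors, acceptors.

0, 1

Donors: find every N or O and count the H atoms it carries.
  atom 3 (O): bond orders sum to 2 → 0 H
Lipinski HBD = 0.
Acceptors: N atoms = 0, O atoms = 1 → HBA = 1.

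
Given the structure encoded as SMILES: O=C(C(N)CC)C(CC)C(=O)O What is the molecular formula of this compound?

C8H15NO3

Walk through each heavy atom and fill implicit hydrogens from standard valence (C 4, N 3, O 2, S 2, halogen 1):
  atom 1: O, bond orders sum to 2 (valence 2) → 0 H
  atom 2: C, bond orders sum to 4 (valence 4) → 0 H
  atom 3: C, bond orders sum to 3 (valence 4) → 1 H
  atom 4: N, bond orders sum to 1 (valence 3) → 2 H
  atom 5: C, bond orders sum to 2 (valence 4) → 2 H
  atom 6: C, bond orders sum to 1 (valence 4) → 3 H
  atom 7: C, bond orders sum to 3 (valence 4) → 1 H
  atom 8: C, bond orders sum to 2 (valence 4) → 2 H
  atom 9: C, bond orders sum to 1 (valence 4) → 3 H
  atom 10: C, bond orders sum to 4 (valence 4) → 0 H
  atom 11: O, bond orders sum to 2 (valence 2) → 0 H
  atom 12: O, bond orders sum to 1 (valence 2) → 1 H
Totals → C:8, H:15, N:1, O:3.
In Hill order: C8H15NO3.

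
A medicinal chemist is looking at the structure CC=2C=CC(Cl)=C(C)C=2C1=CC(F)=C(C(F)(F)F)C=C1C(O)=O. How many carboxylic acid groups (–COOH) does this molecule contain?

1

The carboxylic acid motif appears at heavy-atom position 21 in the SMILES.
Carboxylic acid count: 1.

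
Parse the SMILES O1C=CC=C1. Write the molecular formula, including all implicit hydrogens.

C4H4O

Walk through each heavy atom and fill implicit hydrogens from standard valence (C 4, N 3, O 2, S 2, halogen 1):
  atom 1: O, bond orders sum to 2 (valence 2) → 0 H
  atom 2: C, bond orders sum to 3 (valence 4) → 1 H
  atom 3: C, bond orders sum to 3 (valence 4) → 1 H
  atom 4: C, bond orders sum to 3 (valence 4) → 1 H
  atom 5: C, bond orders sum to 3 (valence 4) → 1 H
Totals → C:4, H:4, O:1.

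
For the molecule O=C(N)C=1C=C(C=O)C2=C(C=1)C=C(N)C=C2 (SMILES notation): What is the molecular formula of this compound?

C12H10N2O2

Walk through each heavy atom and fill implicit hydrogens from standard valence (C 4, N 3, O 2, S 2, halogen 1):
  atom 1: O, bond orders sum to 2 (valence 2) → 0 H
  atom 2: C, bond orders sum to 4 (valence 4) → 0 H
  atom 3: N, bond orders sum to 1 (valence 3) → 2 H
  atom 4: C, bond orders sum to 4 (valence 4) → 0 H
  atom 5: C, bond orders sum to 3 (valence 4) → 1 H
  atom 6: C, bond orders sum to 4 (valence 4) → 0 H
  atom 7: C, bond orders sum to 3 (valence 4) → 1 H
  atom 8: O, bond orders sum to 2 (valence 2) → 0 H
  atom 9: C, bond orders sum to 4 (valence 4) → 0 H
  atom 10: C, bond orders sum to 4 (valence 4) → 0 H
  atom 11: C, bond orders sum to 3 (valence 4) → 1 H
  atom 12: C, bond orders sum to 3 (valence 4) → 1 H
  atom 13: C, bond orders sum to 4 (valence 4) → 0 H
  atom 14: N, bond orders sum to 1 (valence 3) → 2 H
  atom 15: C, bond orders sum to 3 (valence 4) → 1 H
  atom 16: C, bond orders sum to 3 (valence 4) → 1 H
Totals → C:12, H:10, N:2, O:2.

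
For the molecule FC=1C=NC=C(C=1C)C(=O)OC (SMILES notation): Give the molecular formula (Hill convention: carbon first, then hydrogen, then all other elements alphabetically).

Walk through each heavy atom and fill implicit hydrogens from standard valence (C 4, N 3, O 2, S 2, halogen 1):
  atom 1: F (halogen, monovalent) → 0 H
  atom 2: C, bond orders sum to 4 (valence 4) → 0 H
  atom 3: C, bond orders sum to 3 (valence 4) → 1 H
  atom 4: N, bond orders sum to 3 (valence 3) → 0 H
  atom 5: C, bond orders sum to 3 (valence 4) → 1 H
  atom 6: C, bond orders sum to 4 (valence 4) → 0 H
  atom 7: C, bond orders sum to 4 (valence 4) → 0 H
  atom 8: C, bond orders sum to 1 (valence 4) → 3 H
  atom 9: C, bond orders sum to 4 (valence 4) → 0 H
  atom 10: O, bond orders sum to 2 (valence 2) → 0 H
  atom 11: O, bond orders sum to 2 (valence 2) → 0 H
  atom 12: C, bond orders sum to 1 (valence 4) → 3 H
Totals → C:8, H:8, F:1, N:1, O:2.

C8H8FNO2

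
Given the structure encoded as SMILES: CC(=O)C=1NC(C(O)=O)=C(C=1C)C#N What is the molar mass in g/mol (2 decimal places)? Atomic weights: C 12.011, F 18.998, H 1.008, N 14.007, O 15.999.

First, the molecular formula is C9H8N2O3 (counting implicit H from valence).
  C: 9 × 12.011 = 108.099
  H: 8 × 1.008 = 8.064
  N: 2 × 14.007 = 28.014
  O: 3 × 15.999 = 47.997
Sum: 9×12.011 + 8×1.008 + 2×14.007 + 3×15.999 = 192.174 → 192.17 g/mol.

192.17 g/mol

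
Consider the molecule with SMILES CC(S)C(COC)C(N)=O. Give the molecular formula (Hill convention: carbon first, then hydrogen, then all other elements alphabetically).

C6H13NO2S

Walk through each heavy atom and fill implicit hydrogens from standard valence (C 4, N 3, O 2, S 2, halogen 1):
  atom 1: C, bond orders sum to 1 (valence 4) → 3 H
  atom 2: C, bond orders sum to 3 (valence 4) → 1 H
  atom 3: S, bond orders sum to 1 (valence 2) → 1 H
  atom 4: C, bond orders sum to 3 (valence 4) → 1 H
  atom 5: C, bond orders sum to 2 (valence 4) → 2 H
  atom 6: O, bond orders sum to 2 (valence 2) → 0 H
  atom 7: C, bond orders sum to 1 (valence 4) → 3 H
  atom 8: C, bond orders sum to 4 (valence 4) → 0 H
  atom 9: N, bond orders sum to 1 (valence 3) → 2 H
  atom 10: O, bond orders sum to 2 (valence 2) → 0 H
Totals → C:6, H:13, N:1, O:2, S:1.
In Hill order: C6H13NO2S.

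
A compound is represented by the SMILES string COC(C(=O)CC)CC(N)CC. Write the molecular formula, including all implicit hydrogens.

C9H19NO2

Walk through each heavy atom and fill implicit hydrogens from standard valence (C 4, N 3, O 2, S 2, halogen 1):
  atom 1: C, bond orders sum to 1 (valence 4) → 3 H
  atom 2: O, bond orders sum to 2 (valence 2) → 0 H
  atom 3: C, bond orders sum to 3 (valence 4) → 1 H
  atom 4: C, bond orders sum to 4 (valence 4) → 0 H
  atom 5: O, bond orders sum to 2 (valence 2) → 0 H
  atom 6: C, bond orders sum to 2 (valence 4) → 2 H
  atom 7: C, bond orders sum to 1 (valence 4) → 3 H
  atom 8: C, bond orders sum to 2 (valence 4) → 2 H
  atom 9: C, bond orders sum to 3 (valence 4) → 1 H
  atom 10: N, bond orders sum to 1 (valence 3) → 2 H
  atom 11: C, bond orders sum to 2 (valence 4) → 2 H
  atom 12: C, bond orders sum to 1 (valence 4) → 3 H
Totals → C:9, H:19, N:1, O:2.
In Hill order: C9H19NO2.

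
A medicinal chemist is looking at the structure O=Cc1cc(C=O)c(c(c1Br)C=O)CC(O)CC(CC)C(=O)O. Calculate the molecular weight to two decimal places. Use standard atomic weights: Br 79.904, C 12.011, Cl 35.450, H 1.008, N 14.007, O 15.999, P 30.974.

385.21 g/mol

First, the molecular formula is C16H17BrO6 (counting implicit H from valence).
  Br: 1 × 79.904 = 79.904
  C: 16 × 12.011 = 192.176
  H: 17 × 1.008 = 17.136
  O: 6 × 15.999 = 95.994
Sum: 1×79.904 + 16×12.011 + 17×1.008 + 6×15.999 = 385.210 → 385.21 g/mol.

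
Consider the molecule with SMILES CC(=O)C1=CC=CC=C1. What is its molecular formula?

C8H8O

Walk through each heavy atom and fill implicit hydrogens from standard valence (C 4, N 3, O 2, S 2, halogen 1):
  atom 1: C, bond orders sum to 1 (valence 4) → 3 H
  atom 2: C, bond orders sum to 4 (valence 4) → 0 H
  atom 3: O, bond orders sum to 2 (valence 2) → 0 H
  atom 4: C, bond orders sum to 4 (valence 4) → 0 H
  atom 5: C, bond orders sum to 3 (valence 4) → 1 H
  atom 6: C, bond orders sum to 3 (valence 4) → 1 H
  atom 7: C, bond orders sum to 3 (valence 4) → 1 H
  atom 8: C, bond orders sum to 3 (valence 4) → 1 H
  atom 9: C, bond orders sum to 3 (valence 4) → 1 H
Totals → C:8, H:8, O:1.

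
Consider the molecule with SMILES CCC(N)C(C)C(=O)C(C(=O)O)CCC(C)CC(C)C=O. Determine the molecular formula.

Walk through each heavy atom and fill implicit hydrogens from standard valence (C 4, N 3, O 2, S 2, halogen 1):
  atom 1: C, bond orders sum to 1 (valence 4) → 3 H
  atom 2: C, bond orders sum to 2 (valence 4) → 2 H
  atom 3: C, bond orders sum to 3 (valence 4) → 1 H
  atom 4: N, bond orders sum to 1 (valence 3) → 2 H
  atom 5: C, bond orders sum to 3 (valence 4) → 1 H
  atom 6: C, bond orders sum to 1 (valence 4) → 3 H
  atom 7: C, bond orders sum to 4 (valence 4) → 0 H
  atom 8: O, bond orders sum to 2 (valence 2) → 0 H
  atom 9: C, bond orders sum to 3 (valence 4) → 1 H
  atom 10: C, bond orders sum to 4 (valence 4) → 0 H
  atom 11: O, bond orders sum to 2 (valence 2) → 0 H
  atom 12: O, bond orders sum to 1 (valence 2) → 1 H
  atom 13: C, bond orders sum to 2 (valence 4) → 2 H
  atom 14: C, bond orders sum to 2 (valence 4) → 2 H
  atom 15: C, bond orders sum to 3 (valence 4) → 1 H
  atom 16: C, bond orders sum to 1 (valence 4) → 3 H
  atom 17: C, bond orders sum to 2 (valence 4) → 2 H
  atom 18: C, bond orders sum to 3 (valence 4) → 1 H
  atom 19: C, bond orders sum to 1 (valence 4) → 3 H
  atom 20: C, bond orders sum to 3 (valence 4) → 1 H
  atom 21: O, bond orders sum to 2 (valence 2) → 0 H
Totals → C:16, H:29, N:1, O:4.

C16H29NO4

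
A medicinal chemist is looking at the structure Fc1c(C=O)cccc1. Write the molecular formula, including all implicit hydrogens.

C7H5FO

Walk through each heavy atom and fill implicit hydrogens from standard valence (C 4, N 3, O 2, S 2, halogen 1); for lowercase aromatic atoms, an aromatic c carries 1 H when it has two neighbours and 0 H with three, and aromatic n carries 0 H:
  atom 1: F (halogen, monovalent) → 0 H
  atom 2: aromatic c, 3 neighbours → 0 H
  atom 3: aromatic c, 3 neighbours → 0 H
  atom 4: C, bond orders sum to 3 (valence 4) → 1 H
  atom 5: O, bond orders sum to 2 (valence 2) → 0 H
  atom 6: aromatic c, 2 neighbours → 1 H
  atom 7: aromatic c, 2 neighbours → 1 H
  atom 8: aromatic c, 2 neighbours → 1 H
  atom 9: aromatic c, 2 neighbours → 1 H
Totals → C:7, H:5, F:1, O:1.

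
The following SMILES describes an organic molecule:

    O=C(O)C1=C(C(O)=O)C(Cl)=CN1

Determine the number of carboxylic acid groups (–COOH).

2

The carboxylic acid motif appears at heavy-atom positions 2, 6 in the SMILES.
Carboxylic acid count: 2.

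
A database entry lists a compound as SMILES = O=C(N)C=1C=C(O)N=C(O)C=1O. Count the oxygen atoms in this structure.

Scan the SMILES for O atoms (remember two-letter symbols like Cl and Br are single atoms).
Oxygen count: 4.

4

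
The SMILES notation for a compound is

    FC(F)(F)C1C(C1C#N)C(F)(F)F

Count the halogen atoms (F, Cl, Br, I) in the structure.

6

Halogen atoms appear at heavy-atom positions 1, 3, 4, 11, 12, 13 (6×F).
Other groups present: 1 nitrile.
Halogen count: 6.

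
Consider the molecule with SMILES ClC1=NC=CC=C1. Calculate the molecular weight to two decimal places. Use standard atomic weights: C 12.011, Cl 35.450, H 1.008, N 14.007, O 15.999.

First, the molecular formula is C5H4ClN (counting implicit H from valence).
  C: 5 × 12.011 = 60.055
  Cl: 1 × 35.450 = 35.450
  H: 4 × 1.008 = 4.032
  N: 1 × 14.007 = 14.007
Sum: 5×12.011 + 1×35.450 + 4×1.008 + 1×14.007 = 113.544 → 113.54 g/mol.

113.54 g/mol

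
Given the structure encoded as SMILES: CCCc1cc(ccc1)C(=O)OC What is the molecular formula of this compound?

Walk through each heavy atom and fill implicit hydrogens from standard valence (C 4, N 3, O 2, S 2, halogen 1); for lowercase aromatic atoms, an aromatic c carries 1 H when it has two neighbours and 0 H with three, and aromatic n carries 0 H:
  atom 1: C, bond orders sum to 1 (valence 4) → 3 H
  atom 2: C, bond orders sum to 2 (valence 4) → 2 H
  atom 3: C, bond orders sum to 2 (valence 4) → 2 H
  atom 4: aromatic c, 3 neighbours → 0 H
  atom 5: aromatic c, 2 neighbours → 1 H
  atom 6: aromatic c, 3 neighbours → 0 H
  atom 7: aromatic c, 2 neighbours → 1 H
  atom 8: aromatic c, 2 neighbours → 1 H
  atom 9: aromatic c, 2 neighbours → 1 H
  atom 10: C, bond orders sum to 4 (valence 4) → 0 H
  atom 11: O, bond orders sum to 2 (valence 2) → 0 H
  atom 12: O, bond orders sum to 2 (valence 2) → 0 H
  atom 13: C, bond orders sum to 1 (valence 4) → 3 H
Totals → C:11, H:14, O:2.

C11H14O2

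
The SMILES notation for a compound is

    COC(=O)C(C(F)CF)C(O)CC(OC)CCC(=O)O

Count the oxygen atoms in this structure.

Scan the SMILES for O atoms (remember two-letter symbols like Cl and Br are single atoms).
Oxygen count: 6.

6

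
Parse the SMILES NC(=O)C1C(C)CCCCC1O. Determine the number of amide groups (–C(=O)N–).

The amide motif appears at heavy-atom position 2 in the SMILES.
Other groups present: 1 hydroxyl.
Amide count: 1.

1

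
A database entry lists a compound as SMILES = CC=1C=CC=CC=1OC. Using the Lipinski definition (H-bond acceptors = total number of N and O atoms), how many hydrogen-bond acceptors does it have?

N atoms: 0; O atoms: 1.
Lipinski HBA = 0 + 1 = 1.

1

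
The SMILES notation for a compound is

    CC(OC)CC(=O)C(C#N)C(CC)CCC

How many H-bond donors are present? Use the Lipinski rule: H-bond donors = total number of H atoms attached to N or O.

Donors: find every N or O and count the H atoms it carries.
  atom 3 (O): bond orders sum to 2 → 0 H
  atom 7 (O): bond orders sum to 2 → 0 H
  atom 10 (N): bond orders sum to 3 → 0 H
Lipinski HBD = 0.

0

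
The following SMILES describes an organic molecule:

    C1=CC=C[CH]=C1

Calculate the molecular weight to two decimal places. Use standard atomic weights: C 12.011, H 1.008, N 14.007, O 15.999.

First, the molecular formula is C6H6 (counting implicit H from valence).
  C: 6 × 12.011 = 72.066
  H: 6 × 1.008 = 6.048
Sum: 6×12.011 + 6×1.008 = 78.114 → 78.11 g/mol.

78.11 g/mol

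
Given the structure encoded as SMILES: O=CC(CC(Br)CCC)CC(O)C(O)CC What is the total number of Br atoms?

Scan the SMILES for Br atoms (remember two-letter symbols like Cl and Br are single atoms).
Bromine count: 1.

1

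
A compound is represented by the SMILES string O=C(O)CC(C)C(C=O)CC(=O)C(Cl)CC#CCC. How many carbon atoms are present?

14

Count every carbon token in the SMILES (each C, including those in ring-closure positions and inside branches).
Carbon count: 14.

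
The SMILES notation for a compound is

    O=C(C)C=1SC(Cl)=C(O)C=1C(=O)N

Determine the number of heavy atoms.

13

Every atom symbol written in the SMILES (organic subset) is one heavy atom; implicit H are not written.
Heavy atoms by element → C:7, Cl:1, N:1, O:3, S:1.
Total: 13.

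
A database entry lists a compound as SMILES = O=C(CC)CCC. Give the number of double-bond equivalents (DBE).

1

Molecular formula: C6H12O.
DoU = (2C + 2 + N − H − X) / 2, where X is the halogen count and O/S are ignored.
    = (2·6 + 2 + 0 − 12 − 0) / 2 = 2 / 2 = 1.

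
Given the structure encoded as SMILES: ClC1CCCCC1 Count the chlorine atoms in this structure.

1

Scan the SMILES for Cl atoms (remember two-letter symbols like Cl and Br are single atoms).
Chlorine count: 1.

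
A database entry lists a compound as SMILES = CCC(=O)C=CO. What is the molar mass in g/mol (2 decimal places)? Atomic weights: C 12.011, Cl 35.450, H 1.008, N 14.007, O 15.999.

100.12 g/mol

First, the molecular formula is C5H8O2 (counting implicit H from valence).
  C: 5 × 12.011 = 60.055
  H: 8 × 1.008 = 8.064
  O: 2 × 15.999 = 31.998
Sum: 5×12.011 + 8×1.008 + 2×15.999 = 100.117 → 100.12 g/mol.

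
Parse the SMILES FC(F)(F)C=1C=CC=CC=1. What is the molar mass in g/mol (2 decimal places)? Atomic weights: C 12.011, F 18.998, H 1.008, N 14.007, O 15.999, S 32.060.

First, the molecular formula is C7H5F3 (counting implicit H from valence).
  C: 7 × 12.011 = 84.077
  F: 3 × 18.998 = 56.994
  H: 5 × 1.008 = 5.040
Sum: 7×12.011 + 3×18.998 + 5×1.008 = 146.111 → 146.11 g/mol.

146.11 g/mol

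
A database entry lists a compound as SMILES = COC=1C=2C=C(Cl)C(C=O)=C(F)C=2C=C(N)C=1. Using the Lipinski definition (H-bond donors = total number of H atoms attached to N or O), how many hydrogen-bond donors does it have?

2

Donors: find every N or O and count the H atoms it carries.
  atom 2 (O): bond orders sum to 2 → 0 H
  atom 10 (O): bond orders sum to 2 → 0 H
  atom 16 (N): bond orders sum to 1 → 2 H
Lipinski HBD = 2.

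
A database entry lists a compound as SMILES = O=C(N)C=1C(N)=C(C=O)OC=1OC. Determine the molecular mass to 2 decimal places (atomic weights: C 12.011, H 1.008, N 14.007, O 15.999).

184.15 g/mol

First, the molecular formula is C7H8N2O4 (counting implicit H from valence).
  C: 7 × 12.011 = 84.077
  H: 8 × 1.008 = 8.064
  N: 2 × 14.007 = 28.014
  O: 4 × 15.999 = 63.996
Sum: 7×12.011 + 8×1.008 + 2×14.007 + 4×15.999 = 184.151 → 184.15 g/mol.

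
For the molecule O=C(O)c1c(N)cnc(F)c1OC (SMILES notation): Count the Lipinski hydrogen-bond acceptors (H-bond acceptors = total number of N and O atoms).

5

N atoms: 2; O atoms: 3.
Lipinski HBA = 2 + 3 = 5.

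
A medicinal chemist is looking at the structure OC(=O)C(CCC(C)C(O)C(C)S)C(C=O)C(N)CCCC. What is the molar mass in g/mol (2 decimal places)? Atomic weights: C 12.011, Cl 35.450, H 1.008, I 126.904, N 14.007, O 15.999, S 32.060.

333.49 g/mol

First, the molecular formula is C16H31NO4S (counting implicit H from valence).
  C: 16 × 12.011 = 192.176
  H: 31 × 1.008 = 31.248
  N: 1 × 14.007 = 14.007
  O: 4 × 15.999 = 63.996
  S: 1 × 32.060 = 32.060
Sum: 16×12.011 + 31×1.008 + 1×14.007 + 4×15.999 + 1×32.060 = 333.487 → 333.49 g/mol.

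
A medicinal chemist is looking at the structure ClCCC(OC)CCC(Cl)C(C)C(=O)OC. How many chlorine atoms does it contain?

2

Scan the SMILES for Cl atoms (remember two-letter symbols like Cl and Br are single atoms).
Chlorine count: 2.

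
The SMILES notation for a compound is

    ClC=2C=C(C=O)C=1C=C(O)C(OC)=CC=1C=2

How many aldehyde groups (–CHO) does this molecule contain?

1

The aldehyde motif appears at heavy-atom position 5 in the SMILES.
Other groups present: 1 ether, 1 hydroxyl.
Aldehyde count: 1.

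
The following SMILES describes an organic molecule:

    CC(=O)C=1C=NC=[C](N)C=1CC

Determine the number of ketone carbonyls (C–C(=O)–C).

1

The ketone motif appears at heavy-atom position 2 in the SMILES.
Other groups present: 1 primary amine.
Ketone count: 1.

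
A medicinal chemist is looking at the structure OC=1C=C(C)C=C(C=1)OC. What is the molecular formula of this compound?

C8H10O2

Walk through each heavy atom and fill implicit hydrogens from standard valence (C 4, N 3, O 2, S 2, halogen 1):
  atom 1: O, bond orders sum to 1 (valence 2) → 1 H
  atom 2: C, bond orders sum to 4 (valence 4) → 0 H
  atom 3: C, bond orders sum to 3 (valence 4) → 1 H
  atom 4: C, bond orders sum to 4 (valence 4) → 0 H
  atom 5: C, bond orders sum to 1 (valence 4) → 3 H
  atom 6: C, bond orders sum to 3 (valence 4) → 1 H
  atom 7: C, bond orders sum to 4 (valence 4) → 0 H
  atom 8: C, bond orders sum to 3 (valence 4) → 1 H
  atom 9: O, bond orders sum to 2 (valence 2) → 0 H
  atom 10: C, bond orders sum to 1 (valence 4) → 3 H
Totals → C:8, H:10, O:2.
In Hill order: C8H10O2.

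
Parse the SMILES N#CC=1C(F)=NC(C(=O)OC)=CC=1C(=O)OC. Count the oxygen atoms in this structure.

4

Scan the SMILES for O atoms (remember two-letter symbols like Cl and Br are single atoms).
Oxygen count: 4.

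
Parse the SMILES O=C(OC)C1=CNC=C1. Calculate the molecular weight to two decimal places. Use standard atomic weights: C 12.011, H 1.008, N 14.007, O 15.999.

125.13 g/mol

First, the molecular formula is C6H7NO2 (counting implicit H from valence).
  C: 6 × 12.011 = 72.066
  H: 7 × 1.008 = 7.056
  N: 1 × 14.007 = 14.007
  O: 2 × 15.999 = 31.998
Sum: 6×12.011 + 7×1.008 + 1×14.007 + 2×15.999 = 125.127 → 125.13 g/mol.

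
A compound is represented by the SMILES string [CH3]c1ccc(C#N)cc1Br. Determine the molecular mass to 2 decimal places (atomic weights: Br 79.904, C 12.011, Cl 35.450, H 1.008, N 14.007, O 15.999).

196.05 g/mol

First, the molecular formula is C8H6BrN (counting implicit H from valence).
  Br: 1 × 79.904 = 79.904
  C: 8 × 12.011 = 96.088
  H: 6 × 1.008 = 6.048
  N: 1 × 14.007 = 14.007
Sum: 1×79.904 + 8×12.011 + 6×1.008 + 1×14.007 = 196.047 → 196.05 g/mol.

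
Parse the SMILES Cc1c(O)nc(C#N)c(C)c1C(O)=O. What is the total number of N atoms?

2

Scan the SMILES for N atoms (remember two-letter symbols like Cl and Br are single atoms).
Nitrogen count: 2.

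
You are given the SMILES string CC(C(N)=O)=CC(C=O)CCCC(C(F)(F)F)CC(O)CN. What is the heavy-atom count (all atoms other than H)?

Every atom symbol written in the SMILES (organic subset) is one heavy atom; implicit H are not written.
Heavy atoms by element → C:14, F:3, N:2, O:3.
Total: 22.

22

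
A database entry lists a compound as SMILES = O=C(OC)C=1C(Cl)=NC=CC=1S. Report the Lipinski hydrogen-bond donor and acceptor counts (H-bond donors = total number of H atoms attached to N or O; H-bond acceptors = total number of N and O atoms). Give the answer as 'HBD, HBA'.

0, 3

Donors: find every N or O and count the H atoms it carries.
  atom 1 (O): bond orders sum to 2 → 0 H
  atom 3 (O): bond orders sum to 2 → 0 H
  atom 8 (N): bond orders sum to 3 → 0 H
Lipinski HBD = 0.
Acceptors: N atoms = 1, O atoms = 2 → HBA = 3.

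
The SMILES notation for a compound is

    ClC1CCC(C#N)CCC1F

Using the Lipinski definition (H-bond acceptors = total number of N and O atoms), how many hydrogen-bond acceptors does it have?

N atoms: 1; O atoms: 0.
Lipinski HBA = 1 + 0 = 1.

1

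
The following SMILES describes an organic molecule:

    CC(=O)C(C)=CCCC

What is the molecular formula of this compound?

C8H14O

Walk through each heavy atom and fill implicit hydrogens from standard valence (C 4, N 3, O 2, S 2, halogen 1):
  atom 1: C, bond orders sum to 1 (valence 4) → 3 H
  atom 2: C, bond orders sum to 4 (valence 4) → 0 H
  atom 3: O, bond orders sum to 2 (valence 2) → 0 H
  atom 4: C, bond orders sum to 4 (valence 4) → 0 H
  atom 5: C, bond orders sum to 1 (valence 4) → 3 H
  atom 6: C, bond orders sum to 3 (valence 4) → 1 H
  atom 7: C, bond orders sum to 2 (valence 4) → 2 H
  atom 8: C, bond orders sum to 2 (valence 4) → 2 H
  atom 9: C, bond orders sum to 1 (valence 4) → 3 H
Totals → C:8, H:14, O:1.
In Hill order: C8H14O.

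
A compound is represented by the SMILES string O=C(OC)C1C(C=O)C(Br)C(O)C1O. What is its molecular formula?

Walk through each heavy atom and fill implicit hydrogens from standard valence (C 4, N 3, O 2, S 2, halogen 1):
  atom 1: O, bond orders sum to 2 (valence 2) → 0 H
  atom 2: C, bond orders sum to 4 (valence 4) → 0 H
  atom 3: O, bond orders sum to 2 (valence 2) → 0 H
  atom 4: C, bond orders sum to 1 (valence 4) → 3 H
  atom 5: C, bond orders sum to 3 (valence 4) → 1 H
  atom 6: C, bond orders sum to 3 (valence 4) → 1 H
  atom 7: C, bond orders sum to 3 (valence 4) → 1 H
  atom 8: O, bond orders sum to 2 (valence 2) → 0 H
  atom 9: C, bond orders sum to 3 (valence 4) → 1 H
  atom 10: Br (halogen, monovalent) → 0 H
  atom 11: C, bond orders sum to 3 (valence 4) → 1 H
  atom 12: O, bond orders sum to 1 (valence 2) → 1 H
  atom 13: C, bond orders sum to 3 (valence 4) → 1 H
  atom 14: O, bond orders sum to 1 (valence 2) → 1 H
Totals → C:8, H:11, Br:1, O:5.
In Hill order: C8H11BrO5.

C8H11BrO5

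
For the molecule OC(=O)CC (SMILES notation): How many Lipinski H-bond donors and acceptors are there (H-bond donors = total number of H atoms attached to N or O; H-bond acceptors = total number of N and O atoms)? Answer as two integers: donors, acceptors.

Donors: find every N or O and count the H atoms it carries.
  atom 1 (O): bond orders sum to 1 → 1 H
  atom 3 (O): bond orders sum to 2 → 0 H
Lipinski HBD = 1.
Acceptors: N atoms = 0, O atoms = 2 → HBA = 2.

1, 2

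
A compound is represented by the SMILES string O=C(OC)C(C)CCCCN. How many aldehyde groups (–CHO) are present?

0

Scan the SMILES for the aldehyde motif — none present.
Groups that are present: 1 ester, 1 primary amine.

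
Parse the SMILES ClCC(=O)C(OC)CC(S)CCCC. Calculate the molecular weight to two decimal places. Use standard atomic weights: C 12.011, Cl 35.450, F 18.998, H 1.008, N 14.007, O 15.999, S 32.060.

238.77 g/mol

First, the molecular formula is C10H19ClO2S (counting implicit H from valence).
  C: 10 × 12.011 = 120.110
  Cl: 1 × 35.450 = 35.450
  H: 19 × 1.008 = 19.152
  O: 2 × 15.999 = 31.998
  S: 1 × 32.060 = 32.060
Sum: 10×12.011 + 1×35.450 + 19×1.008 + 2×15.999 + 1×32.060 = 238.770 → 238.77 g/mol.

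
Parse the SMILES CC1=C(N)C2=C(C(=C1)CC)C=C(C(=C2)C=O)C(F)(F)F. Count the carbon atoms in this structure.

15

Count every carbon token in the SMILES (each C, including those in ring-closure positions and inside branches).
Carbon count: 15.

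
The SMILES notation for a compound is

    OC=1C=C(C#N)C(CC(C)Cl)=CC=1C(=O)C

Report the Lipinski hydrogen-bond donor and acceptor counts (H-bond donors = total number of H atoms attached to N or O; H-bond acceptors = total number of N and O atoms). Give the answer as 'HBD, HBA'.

1, 3

Donors: find every N or O and count the H atoms it carries.
  atom 1 (O): bond orders sum to 1 → 1 H
  atom 6 (N): bond orders sum to 3 → 0 H
  atom 15 (O): bond orders sum to 2 → 0 H
Lipinski HBD = 1.
Acceptors: N atoms = 1, O atoms = 2 → HBA = 3.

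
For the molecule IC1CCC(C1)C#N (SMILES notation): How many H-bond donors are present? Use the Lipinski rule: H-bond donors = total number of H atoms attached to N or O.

0

Donors: find every N or O and count the H atoms it carries.
  atom 8 (N): bond orders sum to 3 → 0 H
Lipinski HBD = 0.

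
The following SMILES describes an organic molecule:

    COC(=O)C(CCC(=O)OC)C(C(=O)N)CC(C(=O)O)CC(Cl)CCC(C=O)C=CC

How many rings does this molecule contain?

0

In SMILES, each pair of matching ring-closure digits denotes one ring-closing bond; the number of such bonds equals the number of independent rings.
Ring-closure bonds here: 0.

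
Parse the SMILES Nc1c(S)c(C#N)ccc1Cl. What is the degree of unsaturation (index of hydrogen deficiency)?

Molecular formula: C7H5ClN2S.
DoU = (2C + 2 + N − H − X) / 2, where X is the halogen count and O/S are ignored.
    = (2·7 + 2 + 2 − 5 − 1) / 2 = 12 / 2 = 6.

6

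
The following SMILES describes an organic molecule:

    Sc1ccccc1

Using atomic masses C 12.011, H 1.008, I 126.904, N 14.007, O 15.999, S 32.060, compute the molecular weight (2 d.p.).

First, the molecular formula is C6H6S (counting implicit H from valence).
  C: 6 × 12.011 = 72.066
  H: 6 × 1.008 = 6.048
  S: 1 × 32.060 = 32.060
Sum: 6×12.011 + 6×1.008 + 1×32.060 = 110.174 → 110.17 g/mol.

110.17 g/mol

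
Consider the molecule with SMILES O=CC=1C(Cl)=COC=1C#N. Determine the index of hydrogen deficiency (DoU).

Molecular formula: C6H2ClNO2.
DoU = (2C + 2 + N − H − X) / 2, where X is the halogen count and O/S are ignored.
    = (2·6 + 2 + 1 − 2 − 1) / 2 = 12 / 2 = 6.

6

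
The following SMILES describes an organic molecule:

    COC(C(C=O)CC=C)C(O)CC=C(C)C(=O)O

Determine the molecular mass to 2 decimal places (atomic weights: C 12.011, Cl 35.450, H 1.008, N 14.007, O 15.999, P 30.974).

First, the molecular formula is C13H20O5 (counting implicit H from valence).
  C: 13 × 12.011 = 156.143
  H: 20 × 1.008 = 20.160
  O: 5 × 15.999 = 79.995
Sum: 13×12.011 + 20×1.008 + 5×15.999 = 256.298 → 256.30 g/mol.

256.30 g/mol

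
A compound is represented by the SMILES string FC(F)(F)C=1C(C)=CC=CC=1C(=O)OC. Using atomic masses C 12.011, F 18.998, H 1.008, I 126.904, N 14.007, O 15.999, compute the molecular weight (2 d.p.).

First, the molecular formula is C10H9F3O2 (counting implicit H from valence).
  C: 10 × 12.011 = 120.110
  F: 3 × 18.998 = 56.994
  H: 9 × 1.008 = 9.072
  O: 2 × 15.999 = 31.998
Sum: 10×12.011 + 3×18.998 + 9×1.008 + 2×15.999 = 218.174 → 218.17 g/mol.

218.17 g/mol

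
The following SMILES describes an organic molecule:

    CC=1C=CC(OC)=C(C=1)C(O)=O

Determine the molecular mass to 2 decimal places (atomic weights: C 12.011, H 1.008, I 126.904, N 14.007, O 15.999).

First, the molecular formula is C9H10O3 (counting implicit H from valence).
  C: 9 × 12.011 = 108.099
  H: 10 × 1.008 = 10.080
  O: 3 × 15.999 = 47.997
Sum: 9×12.011 + 10×1.008 + 3×15.999 = 166.176 → 166.18 g/mol.

166.18 g/mol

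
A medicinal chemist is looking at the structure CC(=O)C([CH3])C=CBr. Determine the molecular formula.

Walk through each heavy atom and fill implicit hydrogens from standard valence (C 4, N 3, O 2, S 2, halogen 1):
  atom 1: C, bond orders sum to 1 (valence 4) → 3 H
  atom 2: C, bond orders sum to 4 (valence 4) → 0 H
  atom 3: O, bond orders sum to 2 (valence 2) → 0 H
  atom 4: C, bond orders sum to 3 (valence 4) → 1 H
  atom 5: C with explicit H count 3
  atom 6: C, bond orders sum to 3 (valence 4) → 1 H
  atom 7: C, bond orders sum to 3 (valence 4) → 1 H
  atom 8: Br (halogen, monovalent) → 0 H
Totals → C:6, H:9, Br:1, O:1.

C6H9BrO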